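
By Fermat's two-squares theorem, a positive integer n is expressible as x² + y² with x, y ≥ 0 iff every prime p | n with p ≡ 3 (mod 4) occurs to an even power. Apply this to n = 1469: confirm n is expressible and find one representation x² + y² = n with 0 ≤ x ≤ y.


Step 1: Factor n = 1469 = 13 · 113.
Step 2: Check the mod-4 condition on each prime factor: 13 ≡ 1 (mod 4), exponent 1; 113 ≡ 1 (mod 4), exponent 1.
All primes ≡ 3 (mod 4) appear to even exponent (or don't appear), so by the two-squares theorem n IS expressible as a sum of two squares.
Step 3: Build a representation. Here n = 13 · 113 is a product of primes ≡ 1 (mod 4). Each prime p ≡ 1 (mod 4) is itself a sum of two squares; find a² by testing p − a² for a perfect square:
  13: 13 − 1² = 12, 13 − 2² = 9 = 3² ⇒ 13 = 2² + 3².
  113: 113 − 1² = 112, 113 − 2² = 109, 113 − 3² = 104, 113 − 4² = 97, 113 − 5² = 88, 113 − 6² = 77, 113 − 7² = 64 = 8² ⇒ 113 = 7² + 8².
  Combine using the Brahmagupta–Fibonacci identity (a² + b²)(c² + d²) = (ac − bd)² + (ad + bc)² = (ac + bd)² + (ad − bc)²:
  13 · 113 = 1469: from (2² + 3²)(7² + 8²), take (2·7 − 3·8, 2·8 + 3·7) = (14 − 24, 16 + 21) = (-10, 37); dropping signs (only squares matter) gives (10, 37); check 10² + 37² = 100 + 1369 = 1469 ✓.
Step 4: Order so x ≤ y and verify: 10² + 37² = 100 + 1369 = 1469 = n. ✓

n = 1469 = 10² + 37² (one valid representation with x ≤ y).


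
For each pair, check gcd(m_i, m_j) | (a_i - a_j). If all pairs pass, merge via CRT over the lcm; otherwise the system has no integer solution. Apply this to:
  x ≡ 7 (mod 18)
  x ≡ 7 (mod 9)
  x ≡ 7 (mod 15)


Moduli 18, 9, 15 are not pairwise coprime, so CRT works modulo lcm(m_i) when all pairwise compatibility conditions hold.
Pairwise compatibility: gcd(m_i, m_j) must divide a_i - a_j for every pair.
Merge one congruence at a time:
  Start: x ≡ 7 (mod 18).
  Combine with x ≡ 7 (mod 9): gcd(18, 9) = 9; 7 - 7 = 0, which IS divisible by 9, so compatible.
    Write x = 7 + 18·t and substitute into x ≡ 7 (mod 9): 18·t ≡ 7 − 7 = 0 (mod 9).
    Divide the congruence (and modulus) by g = 9: 2·t ≡ 0 (mod 1).
    Modulo 1 every t works; take t = 0.
    Then x = 7 + 18·0 = 7, valid modulo lcm(18, 9) = 18: x ≡ 7 (mod 18).
  Combine with x ≡ 7 (mod 15): gcd(18, 15) = 3; 7 - 7 = 0, which IS divisible by 3, so compatible.
    Write x = 7 + 18·t and substitute into x ≡ 7 (mod 15): 18·t ≡ 7 − 7 = 0 (mod 15).
    Divide the congruence (and modulus) by g = 3: 6·t ≡ 0 (mod 5).
    Reduce coefficients mod 5: 1·t ≡ 0 (mod 5).
    So t ≡ 0 (mod 5).
    Then x = 7 + 18·0 = 7, valid modulo lcm(18, 15) = 90: x ≡ 7 (mod 90).
Verify: 7 mod 18 = 7, 7 mod 9 = 7, 7 mod 15 = 7.

x ≡ 7 (mod 90).


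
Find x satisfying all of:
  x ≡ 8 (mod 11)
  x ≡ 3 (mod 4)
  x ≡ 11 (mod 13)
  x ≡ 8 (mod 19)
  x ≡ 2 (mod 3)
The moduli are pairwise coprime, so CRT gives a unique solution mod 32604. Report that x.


Product of moduli M = 11 · 4 · 13 · 19 · 3 = 32604.
Merge one congruence at a time:
  Start: x ≡ 8 (mod 11).
  Combine with x ≡ 3 (mod 4); new modulus lcm = 44.
    Write x = 8 + 11·t and substitute into x ≡ 3 (mod 4): 11·t ≡ 3 − 8 = -5 (mod 4).
    Reduce coefficients mod 4: 3·t ≡ 3 (mod 4).
    The inverse of 3 mod 4 is 3 (since 3·3 = 9 = 2·4 + 1), so t ≡ 3·3 = 9 ≡ 1 (mod 4).
    Then x = 8 + 11·1 = 19, valid modulo lcm(11, 4) = 44: x ≡ 19 (mod 44).
  Combine with x ≡ 11 (mod 13); new modulus lcm = 572.
    Write x = 19 + 44·t and substitute into x ≡ 11 (mod 13): 44·t ≡ 11 − 19 = -8 (mod 13).
    Reduce coefficients mod 13: 5·t ≡ 5 (mod 13).
    The inverse of 5 mod 13 is 8 (since 5·8 = 40 = 3·13 + 1), so t ≡ 8·5 = 40 ≡ 1 (mod 13).
    Then x = 19 + 44·1 = 63, valid modulo lcm(44, 13) = 572: x ≡ 63 (mod 572).
  Combine with x ≡ 8 (mod 19); new modulus lcm = 10868.
    Write x = 63 + 572·t and substitute into x ≡ 8 (mod 19): 572·t ≡ 8 − 63 = -55 (mod 19).
    Reduce coefficients mod 19: 2·t ≡ 2 (mod 19).
    The inverse of 2 mod 19 is 10 (since 2·10 = 20 = 1·19 + 1), so t ≡ 10·2 = 20 ≡ 1 (mod 19).
    Then x = 63 + 572·1 = 635, valid modulo lcm(572, 19) = 10868: x ≡ 635 (mod 10868).
  Combine with x ≡ 2 (mod 3); new modulus lcm = 32604.
    Write x = 635 + 10868·t and substitute into x ≡ 2 (mod 3): 10868·t ≡ 2 − 635 = -633 (mod 3).
    Reduce coefficients mod 3: 2·t ≡ 0 (mod 3).
    The inverse of 2 mod 3 is 2 (since 2·2 = 4 = 1·3 + 1), so t ≡ 2·0 = 0 ≡ 0 (mod 3).
    Then x = 635 + 10868·0 = 635, valid modulo lcm(10868, 3) = 32604: x ≡ 635 (mod 32604).
Verify against each original: 635 mod 11 = 8, 635 mod 4 = 3, 635 mod 13 = 11, 635 mod 19 = 8, 635 mod 3 = 2.

x ≡ 635 (mod 32604).


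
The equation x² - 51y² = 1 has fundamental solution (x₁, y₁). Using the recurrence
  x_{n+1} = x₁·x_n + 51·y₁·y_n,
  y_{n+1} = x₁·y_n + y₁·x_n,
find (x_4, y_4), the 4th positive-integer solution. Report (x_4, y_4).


Step 1: Find the fundamental solution (x₁, y₁) of x² - 51y² = 1.
  Expand √51 as a continued fraction. a₀ = ⌊√51⌋ = 7; iterate m_{k+1} = d_k·a_k − m_k, d_{k+1} = (51 − m_{k+1}²)/d_k, a_{k+1} = ⌊(a₀ + m_{k+1})/d_{k+1}⌋ (starting m₀ = 0, d₀ = 1), with convergents p_k = a_k·p_{k-1} + p_{k-2}, q_k = a_k·q_{k-1} + q_{k-2} (p₋₁ = 1, q₋₁ = 0):
  k = 0: a₀ = 7; p₀/q₀ = 7/1; p₀² − 51·q₀² = 49 − 51 = -2.
  k = 1: m = 7, d = 2, a = ⌊(7 + 7)/2⌋ = 7; p/q = (7·7 + 1)/(7·1 + 0) = 50/7; p² − 51·q² = 2500 − 2499 = 1.
  The first convergent with p² − 51·q² = 1 gives the fundamental solution (x₁, y₁) = (50, 7).
Step 2: Apply the recurrence (x_{n+1}, y_{n+1}) = (x₁x_n + 51y₁y_n, x₁y_n + y₁x_n) repeatedly.
  From (x_1, y_1) = (50, 7): x_2 = 50·50 + 51·7·7 = 4999; y_2 = 50·7 + 7·50 = 700.
  From (x_2, y_2) = (4999, 700): x_3 = 50·4999 + 51·7·700 = 499850; y_3 = 50·700 + 7·4999 = 69993.
  From (x_3, y_3) = (499850, 69993): x_4 = 50·499850 + 51·7·69993 = 49980001; y_4 = 50·69993 + 7·499850 = 6998600.
Step 3: Verify x_4² - 51·y_4² = 2498000499960001 - 2498000499960000 = 1 (should be 1). ✓

(x_1, y_1) = (50, 7); (x_4, y_4) = (49980001, 6998600).


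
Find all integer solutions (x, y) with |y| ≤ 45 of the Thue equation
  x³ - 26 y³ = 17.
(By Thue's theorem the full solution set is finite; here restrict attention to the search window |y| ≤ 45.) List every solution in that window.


The equation is x³ - 26y³ = 17. For fixed y, x³ = 26·y³ + 17, so a solution requires the RHS to be a perfect cube.
Strategy: iterate y from -45 to 45, compute RHS = 26·y³ + 17, and check whether it is a (positive or negative) perfect cube.
Check small values of y:
  y = 0: RHS = 17 is not a perfect cube.
  y = 1: RHS = 43 is not a perfect cube.
  y = -1: RHS = -9 is not a perfect cube.
  y = 2: RHS = 225 is not a perfect cube.
  y = -2: RHS = -191 is not a perfect cube.
  y = 3: RHS = 719 is not a perfect cube.
  y = -3: RHS = -685 is not a perfect cube.
Continuing the search up to |y| = 45 finds no solutions either.
No (x, y) in the scanned range satisfies the equation.

No integer solutions with |y| ≤ 45.


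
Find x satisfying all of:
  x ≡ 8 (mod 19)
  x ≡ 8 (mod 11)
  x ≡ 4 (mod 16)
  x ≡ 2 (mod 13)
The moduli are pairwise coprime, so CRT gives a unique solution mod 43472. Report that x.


Product of moduli M = 19 · 11 · 16 · 13 = 43472.
Merge one congruence at a time:
  Start: x ≡ 8 (mod 19).
  Combine with x ≡ 8 (mod 11); new modulus lcm = 209.
    Write x = 8 + 19·t and substitute into x ≡ 8 (mod 11): 19·t ≡ 8 − 8 = 0 (mod 11).
    Reduce coefficients mod 11: 8·t ≡ 0 (mod 11).
    The inverse of 8 mod 11 is 7 (since 8·7 = 56 = 5·11 + 1), so t ≡ 7·0 = 0 ≡ 0 (mod 11).
    Then x = 8 + 19·0 = 8, valid modulo lcm(19, 11) = 209: x ≡ 8 (mod 209).
  Combine with x ≡ 4 (mod 16); new modulus lcm = 3344.
    Write x = 8 + 209·t and substitute into x ≡ 4 (mod 16): 209·t ≡ 4 − 8 = -4 (mod 16).
    Reduce coefficients mod 16: 1·t ≡ 12 (mod 16).
    So t ≡ 12 (mod 16).
    Then x = 8 + 209·12 = 2516, valid modulo lcm(209, 16) = 3344: x ≡ 2516 (mod 3344).
  Combine with x ≡ 2 (mod 13); new modulus lcm = 43472.
    Write x = 2516 + 3344·t and substitute into x ≡ 2 (mod 13): 3344·t ≡ 2 − 2516 = -2514 (mod 13).
    Reduce coefficients mod 13: 3·t ≡ 8 (mod 13).
    The inverse of 3 mod 13 is 9 (since 3·9 = 27 = 2·13 + 1), so t ≡ 9·8 = 72 ≡ 7 (mod 13).
    Then x = 2516 + 3344·7 = 25924, valid modulo lcm(3344, 13) = 43472: x ≡ 25924 (mod 43472).
Verify against each original: 25924 mod 19 = 8, 25924 mod 11 = 8, 25924 mod 16 = 4, 25924 mod 13 = 2.

x ≡ 25924 (mod 43472).


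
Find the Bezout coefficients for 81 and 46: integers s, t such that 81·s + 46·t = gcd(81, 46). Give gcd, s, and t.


Euclidean algorithm on (81, 46) — divide until remainder is 0:
  81 = 1 · 46 + 35
  46 = 1 · 35 + 11
  35 = 3 · 11 + 2
  11 = 5 · 2 + 1
  2 = 2 · 1 + 0
gcd(81, 46) = 1.
Track Bezout coefficients alongside the remainders: start with r₀ = 81 = a·1 + b·0 (s = 1, t = 0) and r₁ = 46 = a·0 + b·1 (s = 0, t = 1); each new remainder r_{k+1} = r_{k-1} − q_k·r_k inherits s_{k+1} = s_{k-1} − q_k·s_k, t_{k+1} = t_{k-1} − q_k·t_k, so r_k = a·s_k + b·t_k at every step:
  q = 1: r = 35, s = 1 − 1·0 = 1, t = 0 − 1·1 = -1  (check: 81·1 + 46·(-1) = 35)
  q = 1: r = 11, s = 0 − 1·1 = -1, t = 1 − 1·(-1) = 2  (check: 81·(-1) + 46·2 = 11)
  q = 3: r = 2, s = 1 − 3·(-1) = 4, t = -1 − 3·2 = -7  (check: 81·4 + 46·(-7) = 2)
  q = 5: r = 1, s = -1 − 5·4 = -21, t = 2 − 5·(-7) = 37  (check: 81·(-21) + 46·37 = 1)
The row with r = 1 (the gcd) gives the Bezout coefficients s = -21, t = 37.
Result: 81 · (-21) + 46 · (37) = 1.

gcd(81, 46) = 1; s = -21, t = 37 (check: 81·(-21) + 46·37 = 1).


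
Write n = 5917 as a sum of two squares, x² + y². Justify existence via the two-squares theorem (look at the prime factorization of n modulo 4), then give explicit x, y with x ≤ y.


Step 1: Factor n = 5917 = 61 · 97.
Step 2: Check the mod-4 condition on each prime factor: 61 ≡ 1 (mod 4), exponent 1; 97 ≡ 1 (mod 4), exponent 1.
All primes ≡ 3 (mod 4) appear to even exponent (or don't appear), so by the two-squares theorem n IS expressible as a sum of two squares.
Step 3: Build a representation. Here n = 61 · 97 is a product of primes ≡ 1 (mod 4). Each prime p ≡ 1 (mod 4) is itself a sum of two squares; find a² by testing p − a² for a perfect square:
  61: 61 − 1² = 60, 61 − 2² = 57, 61 − 3² = 52, 61 − 4² = 45, 61 − 5² = 36 = 6² ⇒ 61 = 5² + 6².
  97: 97 − 1² = 96, 97 − 2² = 93, 97 − 3² = 88, 97 − 4² = 81 = 9² ⇒ 97 = 4² + 9².
  Combine using the Brahmagupta–Fibonacci identity (a² + b²)(c² + d²) = (ac − bd)² + (ad + bc)² = (ac + bd)² + (ad − bc)²:
  61 · 97 = 5917: from (5² + 6²)(4² + 9²), take (5·4 − 6·9, 5·9 + 6·4) = (20 − 54, 45 + 24) = (-34, 69); dropping signs (only squares matter) gives (34, 69); check 34² + 69² = 1156 + 4761 = 5917 ✓.
Step 4: Order so x ≤ y and verify: 34² + 69² = 1156 + 4761 = 5917 = n. ✓

n = 5917 = 34² + 69² (one valid representation with x ≤ y).


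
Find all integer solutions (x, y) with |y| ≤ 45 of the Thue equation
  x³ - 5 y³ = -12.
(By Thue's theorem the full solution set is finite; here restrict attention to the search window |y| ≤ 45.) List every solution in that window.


The equation is x³ - 5y³ = -12. For fixed y, x³ = 5·y³ − 12, so a solution requires the RHS to be a perfect cube.
Strategy: iterate y from -45 to 45, compute RHS = 5·y³ − 12, and check whether it is a (positive or negative) perfect cube.
Check small values of y:
  y = 0: RHS = -12 is not a perfect cube.
  y = 1: RHS = -7 is not a perfect cube.
  y = -1: RHS = -17 is not a perfect cube.
  y = 2: RHS = 28 is not a perfect cube.
  y = -2: RHS = -52 is not a perfect cube.
  y = 3: RHS = 123 is not a perfect cube.
  y = -3: RHS = -147 is not a perfect cube.
Continuing the search up to |y| = 45 finds no solutions either.
No (x, y) in the scanned range satisfies the equation.

No integer solutions with |y| ≤ 45.


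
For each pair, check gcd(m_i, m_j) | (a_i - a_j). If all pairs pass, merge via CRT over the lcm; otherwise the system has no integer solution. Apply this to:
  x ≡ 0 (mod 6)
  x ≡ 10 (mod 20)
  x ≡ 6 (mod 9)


Moduli 6, 20, 9 are not pairwise coprime, so CRT works modulo lcm(m_i) when all pairwise compatibility conditions hold.
Pairwise compatibility: gcd(m_i, m_j) must divide a_i - a_j for every pair.
Merge one congruence at a time:
  Start: x ≡ 0 (mod 6).
  Combine with x ≡ 10 (mod 20): gcd(6, 20) = 2; 10 - 0 = 10, which IS divisible by 2, so compatible.
    Write x = 0 + 6·t and substitute into x ≡ 10 (mod 20): 6·t ≡ 10 − 0 = 10 (mod 20).
    Divide the congruence (and modulus) by g = 2: 3·t ≡ 5 (mod 10).
    The inverse of 3 mod 10 is 7 (since 3·7 = 21 = 2·10 + 1), so t ≡ 7·5 = 35 ≡ 5 (mod 10).
    Then x = 0 + 6·5 = 30, valid modulo lcm(6, 20) = 60: x ≡ 30 (mod 60).
  Combine with x ≡ 6 (mod 9): gcd(60, 9) = 3; 6 - 30 = -24, which IS divisible by 3, so compatible.
    Write x = 30 + 60·t and substitute into x ≡ 6 (mod 9): 60·t ≡ 6 − 30 = -24 (mod 9).
    Divide the congruence (and modulus) by g = 3: 20·t ≡ -8 (mod 3).
    Reduce coefficients mod 3: 2·t ≡ 1 (mod 3).
    The inverse of 2 mod 3 is 2 (since 2·2 = 4 = 1·3 + 1), so t ≡ 2·1 = 2 ≡ 2 (mod 3).
    Then x = 30 + 60·2 = 150, valid modulo lcm(60, 9) = 180: x ≡ 150 (mod 180).
Verify: 150 mod 6 = 0, 150 mod 20 = 10, 150 mod 9 = 6.

x ≡ 150 (mod 180).


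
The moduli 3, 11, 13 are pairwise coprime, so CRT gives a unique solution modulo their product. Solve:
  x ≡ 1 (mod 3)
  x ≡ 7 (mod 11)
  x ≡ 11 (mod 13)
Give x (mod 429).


Moduli 3, 11, 13 are pairwise coprime; by CRT there is a unique solution modulo M = 3 · 11 · 13 = 429.
Solve pairwise, accumulating the modulus:
  Start with x ≡ 1 (mod 3).
  Combine with x ≡ 7 (mod 11): since gcd(3, 11) = 1, we get a unique residue mod 33.
    Write x = 1 + 3·t and substitute into x ≡ 7 (mod 11): 3·t ≡ 7 − 1 = 6 (mod 11).
    The inverse of 3 mod 11 is 4 (since 3·4 = 12 = 1·11 + 1), so t ≡ 4·6 = 24 ≡ 2 (mod 11).
    Then x = 1 + 3·2 = 7, valid modulo lcm(3, 11) = 33: x ≡ 7 (mod 33).
  Combine with x ≡ 11 (mod 13): since gcd(33, 13) = 1, we get a unique residue mod 429.
    Write x = 7 + 33·t and substitute into x ≡ 11 (mod 13): 33·t ≡ 11 − 7 = 4 (mod 13).
    Reduce coefficients mod 13: 7·t ≡ 4 (mod 13).
    The inverse of 7 mod 13 is 2 (since 7·2 = 14 = 1·13 + 1), so t ≡ 2·4 = 8 ≡ 8 (mod 13).
    Then x = 7 + 33·8 = 271, valid modulo lcm(33, 13) = 429: x ≡ 271 (mod 429).
Verify: 271 mod 3 = 1 ✓, 271 mod 11 = 7 ✓, 271 mod 13 = 11 ✓.

x ≡ 271 (mod 429).


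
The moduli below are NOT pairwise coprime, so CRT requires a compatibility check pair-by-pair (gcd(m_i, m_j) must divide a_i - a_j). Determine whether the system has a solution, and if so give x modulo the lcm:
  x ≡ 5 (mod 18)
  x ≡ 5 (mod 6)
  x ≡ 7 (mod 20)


Moduli 18, 6, 20 are not pairwise coprime, so CRT works modulo lcm(m_i) when all pairwise compatibility conditions hold.
Pairwise compatibility: gcd(m_i, m_j) must divide a_i - a_j for every pair.
Merge one congruence at a time:
  Start: x ≡ 5 (mod 18).
  Combine with x ≡ 5 (mod 6): gcd(18, 6) = 6; 5 - 5 = 0, which IS divisible by 6, so compatible.
    Write x = 5 + 18·t and substitute into x ≡ 5 (mod 6): 18·t ≡ 5 − 5 = 0 (mod 6).
    Divide the congruence (and modulus) by g = 6: 3·t ≡ 0 (mod 1).
    Modulo 1 every t works; take t = 0.
    Then x = 5 + 18·0 = 5, valid modulo lcm(18, 6) = 18: x ≡ 5 (mod 18).
  Combine with x ≡ 7 (mod 20): gcd(18, 20) = 2; 7 - 5 = 2, which IS divisible by 2, so compatible.
    Write x = 5 + 18·t and substitute into x ≡ 7 (mod 20): 18·t ≡ 7 − 5 = 2 (mod 20).
    Divide the congruence (and modulus) by g = 2: 9·t ≡ 1 (mod 10).
    The inverse of 9 mod 10 is 9 (since 9·9 = 81 = 8·10 + 1), so t ≡ 9·1 = 9 ≡ 9 (mod 10).
    Then x = 5 + 18·9 = 167, valid modulo lcm(18, 20) = 180: x ≡ 167 (mod 180).
Verify: 167 mod 18 = 5, 167 mod 6 = 5, 167 mod 20 = 7.

x ≡ 167 (mod 180).


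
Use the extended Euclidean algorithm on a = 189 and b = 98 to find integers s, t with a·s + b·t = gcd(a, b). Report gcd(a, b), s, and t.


Euclidean algorithm on (189, 98) — divide until remainder is 0:
  189 = 1 · 98 + 91
  98 = 1 · 91 + 7
  91 = 13 · 7 + 0
gcd(189, 98) = 7.
Track Bezout coefficients alongside the remainders: start with r₀ = 189 = a·1 + b·0 (s = 1, t = 0) and r₁ = 98 = a·0 + b·1 (s = 0, t = 1); each new remainder r_{k+1} = r_{k-1} − q_k·r_k inherits s_{k+1} = s_{k-1} − q_k·s_k, t_{k+1} = t_{k-1} − q_k·t_k, so r_k = a·s_k + b·t_k at every step:
  q = 1: r = 91, s = 1 − 1·0 = 1, t = 0 − 1·1 = -1  (check: 189·1 + 98·(-1) = 91)
  q = 1: r = 7, s = 0 − 1·1 = -1, t = 1 − 1·(-1) = 2  (check: 189·(-1) + 98·2 = 7)
The row with r = 7 (the gcd) gives the Bezout coefficients s = -1, t = 2.
Result: 189 · (-1) + 98 · (2) = 7.

gcd(189, 98) = 7; s = -1, t = 2 (check: 189·(-1) + 98·2 = 7).


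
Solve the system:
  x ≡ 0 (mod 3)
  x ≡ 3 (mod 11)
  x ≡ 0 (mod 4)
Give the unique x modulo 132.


Moduli 3, 11, 4 are pairwise coprime; by CRT there is a unique solution modulo M = 3 · 11 · 4 = 132.
Solve pairwise, accumulating the modulus:
  Start with x ≡ 0 (mod 3).
  Combine with x ≡ 3 (mod 11): since gcd(3, 11) = 1, we get a unique residue mod 33.
    Write x = 0 + 3·t and substitute into x ≡ 3 (mod 11): 3·t ≡ 3 − 0 = 3 (mod 11).
    The inverse of 3 mod 11 is 4 (since 3·4 = 12 = 1·11 + 1), so t ≡ 4·3 = 12 ≡ 1 (mod 11).
    Then x = 0 + 3·1 = 3, valid modulo lcm(3, 11) = 33: x ≡ 3 (mod 33).
  Combine with x ≡ 0 (mod 4): since gcd(33, 4) = 1, we get a unique residue mod 132.
    Write x = 3 + 33·t and substitute into x ≡ 0 (mod 4): 33·t ≡ 0 − 3 = -3 (mod 4).
    Reduce coefficients mod 4: 1·t ≡ 1 (mod 4).
    So t ≡ 1 (mod 4).
    Then x = 3 + 33·1 = 36, valid modulo lcm(33, 4) = 132: x ≡ 36 (mod 132).
Verify: 36 mod 3 = 0 ✓, 36 mod 11 = 3 ✓, 36 mod 4 = 0 ✓.

x ≡ 36 (mod 132).


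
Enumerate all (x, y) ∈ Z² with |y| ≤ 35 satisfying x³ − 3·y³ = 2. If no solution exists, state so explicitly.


The equation is x³ - 3y³ = 2. For fixed y, x³ = 3·y³ + 2, so a solution requires the RHS to be a perfect cube.
Strategy: iterate y from -35 to 35, compute RHS = 3·y³ + 2, and check whether it is a (positive or negative) perfect cube.
Check small values of y:
  y = 0: RHS = 2 is not a perfect cube.
  y = 1: RHS = 5 is not a perfect cube.
  y = -1: RHS = -1 = (-1)³ ⇒ x = -1 works.
  y = 2: RHS = 26 is not a perfect cube.
  y = -2: RHS = -22 is not a perfect cube.
  y = 3: RHS = 83 is not a perfect cube.
  y = -3: RHS = -79 is not a perfect cube.
Continuing the search up to |y| = 35 finds no further solutions beyond those listed.
Collected solutions: (-1, -1).

Solutions (with |y| ≤ 35): (-1, -1).


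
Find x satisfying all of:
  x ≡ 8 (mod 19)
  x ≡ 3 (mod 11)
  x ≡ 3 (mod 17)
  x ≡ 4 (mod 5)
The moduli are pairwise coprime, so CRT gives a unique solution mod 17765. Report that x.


Product of moduli M = 19 · 11 · 17 · 5 = 17765.
Merge one congruence at a time:
  Start: x ≡ 8 (mod 19).
  Combine with x ≡ 3 (mod 11); new modulus lcm = 209.
    Write x = 8 + 19·t and substitute into x ≡ 3 (mod 11): 19·t ≡ 3 − 8 = -5 (mod 11).
    Reduce coefficients mod 11: 8·t ≡ 6 (mod 11).
    The inverse of 8 mod 11 is 7 (since 8·7 = 56 = 5·11 + 1), so t ≡ 7·6 = 42 ≡ 9 (mod 11).
    Then x = 8 + 19·9 = 179, valid modulo lcm(19, 11) = 209: x ≡ 179 (mod 209).
  Combine with x ≡ 3 (mod 17); new modulus lcm = 3553.
    Write x = 179 + 209·t and substitute into x ≡ 3 (mod 17): 209·t ≡ 3 − 179 = -176 (mod 17).
    Reduce coefficients mod 17: 5·t ≡ 11 (mod 17).
    The inverse of 5 mod 17 is 7 (since 5·7 = 35 = 2·17 + 1), so t ≡ 7·11 = 77 ≡ 9 (mod 17).
    Then x = 179 + 209·9 = 2060, valid modulo lcm(209, 17) = 3553: x ≡ 2060 (mod 3553).
  Combine with x ≡ 4 (mod 5); new modulus lcm = 17765.
    Write x = 2060 + 3553·t and substitute into x ≡ 4 (mod 5): 3553·t ≡ 4 − 2060 = -2056 (mod 5).
    Reduce coefficients mod 5: 3·t ≡ 4 (mod 5).
    The inverse of 3 mod 5 is 2 (since 3·2 = 6 = 1·5 + 1), so t ≡ 2·4 = 8 ≡ 3 (mod 5).
    Then x = 2060 + 3553·3 = 12719, valid modulo lcm(3553, 5) = 17765: x ≡ 12719 (mod 17765).
Verify against each original: 12719 mod 19 = 8, 12719 mod 11 = 3, 12719 mod 17 = 3, 12719 mod 5 = 4.

x ≡ 12719 (mod 17765).


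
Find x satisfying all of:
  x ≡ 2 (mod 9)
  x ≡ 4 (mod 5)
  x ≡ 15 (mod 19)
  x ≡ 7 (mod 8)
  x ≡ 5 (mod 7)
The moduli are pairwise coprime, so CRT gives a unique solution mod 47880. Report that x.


Product of moduli M = 9 · 5 · 19 · 8 · 7 = 47880.
Merge one congruence at a time:
  Start: x ≡ 2 (mod 9).
  Combine with x ≡ 4 (mod 5); new modulus lcm = 45.
    Write x = 2 + 9·t and substitute into x ≡ 4 (mod 5): 9·t ≡ 4 − 2 = 2 (mod 5).
    Reduce coefficients mod 5: 4·t ≡ 2 (mod 5).
    The inverse of 4 mod 5 is 4 (since 4·4 = 16 = 3·5 + 1), so t ≡ 4·2 = 8 ≡ 3 (mod 5).
    Then x = 2 + 9·3 = 29, valid modulo lcm(9, 5) = 45: x ≡ 29 (mod 45).
  Combine with x ≡ 15 (mod 19); new modulus lcm = 855.
    Write x = 29 + 45·t and substitute into x ≡ 15 (mod 19): 45·t ≡ 15 − 29 = -14 (mod 19).
    Reduce coefficients mod 19: 7·t ≡ 5 (mod 19).
    The inverse of 7 mod 19 is 11 (since 7·11 = 77 = 4·19 + 1), so t ≡ 11·5 = 55 ≡ 17 (mod 19).
    Then x = 29 + 45·17 = 794, valid modulo lcm(45, 19) = 855: x ≡ 794 (mod 855).
  Combine with x ≡ 7 (mod 8); new modulus lcm = 6840.
    Write x = 794 + 855·t and substitute into x ≡ 7 (mod 8): 855·t ≡ 7 − 794 = -787 (mod 8).
    Reduce coefficients mod 8: 7·t ≡ 5 (mod 8).
    The inverse of 7 mod 8 is 7 (since 7·7 = 49 = 6·8 + 1), so t ≡ 7·5 = 35 ≡ 3 (mod 8).
    Then x = 794 + 855·3 = 3359, valid modulo lcm(855, 8) = 6840: x ≡ 3359 (mod 6840).
  Combine with x ≡ 5 (mod 7); new modulus lcm = 47880.
    Write x = 3359 + 6840·t and substitute into x ≡ 5 (mod 7): 6840·t ≡ 5 − 3359 = -3354 (mod 7).
    Reduce coefficients mod 7: 1·t ≡ 6 (mod 7).
    So t ≡ 6 (mod 7).
    Then x = 3359 + 6840·6 = 44399, valid modulo lcm(6840, 7) = 47880: x ≡ 44399 (mod 47880).
Verify against each original: 44399 mod 9 = 2, 44399 mod 5 = 4, 44399 mod 19 = 15, 44399 mod 8 = 7, 44399 mod 7 = 5.

x ≡ 44399 (mod 47880).


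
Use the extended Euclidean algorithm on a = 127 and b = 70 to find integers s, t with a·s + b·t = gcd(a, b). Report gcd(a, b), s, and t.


Euclidean algorithm on (127, 70) — divide until remainder is 0:
  127 = 1 · 70 + 57
  70 = 1 · 57 + 13
  57 = 4 · 13 + 5
  13 = 2 · 5 + 3
  5 = 1 · 3 + 2
  3 = 1 · 2 + 1
  2 = 2 · 1 + 0
gcd(127, 70) = 1.
Track Bezout coefficients alongside the remainders: start with r₀ = 127 = a·1 + b·0 (s = 1, t = 0) and r₁ = 70 = a·0 + b·1 (s = 0, t = 1); each new remainder r_{k+1} = r_{k-1} − q_k·r_k inherits s_{k+1} = s_{k-1} − q_k·s_k, t_{k+1} = t_{k-1} − q_k·t_k, so r_k = a·s_k + b·t_k at every step:
  q = 1: r = 57, s = 1 − 1·0 = 1, t = 0 − 1·1 = -1  (check: 127·1 + 70·(-1) = 57)
  q = 1: r = 13, s = 0 − 1·1 = -1, t = 1 − 1·(-1) = 2  (check: 127·(-1) + 70·2 = 13)
  q = 4: r = 5, s = 1 − 4·(-1) = 5, t = -1 − 4·2 = -9  (check: 127·5 + 70·(-9) = 5)
  q = 2: r = 3, s = -1 − 2·5 = -11, t = 2 − 2·(-9) = 20  (check: 127·(-11) + 70·20 = 3)
  q = 1: r = 2, s = 5 − 1·(-11) = 16, t = -9 − 1·20 = -29  (check: 127·16 + 70·(-29) = 2)
  q = 1: r = 1, s = -11 − 1·16 = -27, t = 20 − 1·(-29) = 49  (check: 127·(-27) + 70·49 = 1)
The row with r = 1 (the gcd) gives the Bezout coefficients s = -27, t = 49.
Result: 127 · (-27) + 70 · (49) = 1.

gcd(127, 70) = 1; s = -27, t = 49 (check: 127·(-27) + 70·49 = 1).


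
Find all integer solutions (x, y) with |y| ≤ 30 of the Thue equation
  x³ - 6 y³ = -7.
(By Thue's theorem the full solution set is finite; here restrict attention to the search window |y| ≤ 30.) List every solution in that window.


The equation is x³ - 6y³ = -7. For fixed y, x³ = 6·y³ − 7, so a solution requires the RHS to be a perfect cube.
Strategy: iterate y from -30 to 30, compute RHS = 6·y³ − 7, and check whether it is a (positive or negative) perfect cube.
Check small values of y:
  y = 0: RHS = -7 is not a perfect cube.
  y = 1: RHS = -1 = (-1)³ ⇒ x = -1 works.
  y = -1: RHS = -13 is not a perfect cube.
  y = 2: RHS = 41 is not a perfect cube.
  y = -2: RHS = -55 is not a perfect cube.
  y = 3: RHS = 155 is not a perfect cube.
  y = -3: RHS = -169 is not a perfect cube.
Continuing the search up to |y| = 30 finds no further solutions beyond those listed.
Collected solutions: (-1, 1).

Solutions (with |y| ≤ 30): (-1, 1).


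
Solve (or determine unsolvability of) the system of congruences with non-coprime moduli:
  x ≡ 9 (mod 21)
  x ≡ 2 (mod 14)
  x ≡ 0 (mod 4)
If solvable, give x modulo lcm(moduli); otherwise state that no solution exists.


Moduli 21, 14, 4 are not pairwise coprime, so CRT works modulo lcm(m_i) when all pairwise compatibility conditions hold.
Pairwise compatibility: gcd(m_i, m_j) must divide a_i - a_j for every pair.
Merge one congruence at a time:
  Start: x ≡ 9 (mod 21).
  Combine with x ≡ 2 (mod 14): gcd(21, 14) = 7; 2 - 9 = -7, which IS divisible by 7, so compatible.
    Write x = 9 + 21·t and substitute into x ≡ 2 (mod 14): 21·t ≡ 2 − 9 = -7 (mod 14).
    Divide the congruence (and modulus) by g = 7: 3·t ≡ -1 (mod 2).
    Reduce coefficients mod 2: 1·t ≡ 1 (mod 2).
    So t ≡ 1 (mod 2).
    Then x = 9 + 21·1 = 30, valid modulo lcm(21, 14) = 42: x ≡ 30 (mod 42).
  Combine with x ≡ 0 (mod 4): gcd(42, 4) = 2; 0 - 30 = -30, which IS divisible by 2, so compatible.
    Write x = 30 + 42·t and substitute into x ≡ 0 (mod 4): 42·t ≡ 0 − 30 = -30 (mod 4).
    Divide the congruence (and modulus) by g = 2: 21·t ≡ -15 (mod 2).
    Reduce coefficients mod 2: 1·t ≡ 1 (mod 2).
    So t ≡ 1 (mod 2).
    Then x = 30 + 42·1 = 72, valid modulo lcm(42, 4) = 84: x ≡ 72 (mod 84).
Verify: 72 mod 21 = 9, 72 mod 14 = 2, 72 mod 4 = 0.

x ≡ 72 (mod 84).


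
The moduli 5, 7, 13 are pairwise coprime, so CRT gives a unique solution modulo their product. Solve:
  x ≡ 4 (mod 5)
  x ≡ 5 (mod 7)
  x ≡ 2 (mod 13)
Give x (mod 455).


Moduli 5, 7, 13 are pairwise coprime; by CRT there is a unique solution modulo M = 5 · 7 · 13 = 455.
Solve pairwise, accumulating the modulus:
  Start with x ≡ 4 (mod 5).
  Combine with x ≡ 5 (mod 7): since gcd(5, 7) = 1, we get a unique residue mod 35.
    Write x = 4 + 5·t and substitute into x ≡ 5 (mod 7): 5·t ≡ 5 − 4 = 1 (mod 7).
    The inverse of 5 mod 7 is 3 (since 5·3 = 15 = 2·7 + 1), so t ≡ 3·1 = 3 ≡ 3 (mod 7).
    Then x = 4 + 5·3 = 19, valid modulo lcm(5, 7) = 35: x ≡ 19 (mod 35).
  Combine with x ≡ 2 (mod 13): since gcd(35, 13) = 1, we get a unique residue mod 455.
    Write x = 19 + 35·t and substitute into x ≡ 2 (mod 13): 35·t ≡ 2 − 19 = -17 (mod 13).
    Reduce coefficients mod 13: 9·t ≡ 9 (mod 13).
    The inverse of 9 mod 13 is 3 (since 9·3 = 27 = 2·13 + 1), so t ≡ 3·9 = 27 ≡ 1 (mod 13).
    Then x = 19 + 35·1 = 54, valid modulo lcm(35, 13) = 455: x ≡ 54 (mod 455).
Verify: 54 mod 5 = 4 ✓, 54 mod 7 = 5 ✓, 54 mod 13 = 2 ✓.

x ≡ 54 (mod 455).


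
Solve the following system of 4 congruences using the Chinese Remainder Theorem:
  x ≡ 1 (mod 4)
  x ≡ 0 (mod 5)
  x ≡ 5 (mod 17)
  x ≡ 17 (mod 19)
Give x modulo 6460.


Product of moduli M = 4 · 5 · 17 · 19 = 6460.
Merge one congruence at a time:
  Start: x ≡ 1 (mod 4).
  Combine with x ≡ 0 (mod 5); new modulus lcm = 20.
    Write x = 1 + 4·t and substitute into x ≡ 0 (mod 5): 4·t ≡ 0 − 1 = -1 (mod 5).
    Reduce coefficients mod 5: 4·t ≡ 4 (mod 5).
    The inverse of 4 mod 5 is 4 (since 4·4 = 16 = 3·5 + 1), so t ≡ 4·4 = 16 ≡ 1 (mod 5).
    Then x = 1 + 4·1 = 5, valid modulo lcm(4, 5) = 20: x ≡ 5 (mod 20).
  Combine with x ≡ 5 (mod 17); new modulus lcm = 340.
    Write x = 5 + 20·t and substitute into x ≡ 5 (mod 17): 20·t ≡ 5 − 5 = 0 (mod 17).
    Reduce coefficients mod 17: 3·t ≡ 0 (mod 17).
    The inverse of 3 mod 17 is 6 (since 3·6 = 18 = 1·17 + 1), so t ≡ 6·0 = 0 ≡ 0 (mod 17).
    Then x = 5 + 20·0 = 5, valid modulo lcm(20, 17) = 340: x ≡ 5 (mod 340).
  Combine with x ≡ 17 (mod 19); new modulus lcm = 6460.
    Write x = 5 + 340·t and substitute into x ≡ 17 (mod 19): 340·t ≡ 17 − 5 = 12 (mod 19).
    Reduce coefficients mod 19: 17·t ≡ 12 (mod 19).
    The inverse of 17 mod 19 is 9 (since 17·9 = 153 = 8·19 + 1), so t ≡ 9·12 = 108 ≡ 13 (mod 19).
    Then x = 5 + 340·13 = 4425, valid modulo lcm(340, 19) = 6460: x ≡ 4425 (mod 6460).
Verify against each original: 4425 mod 4 = 1, 4425 mod 5 = 0, 4425 mod 17 = 5, 4425 mod 19 = 17.

x ≡ 4425 (mod 6460).


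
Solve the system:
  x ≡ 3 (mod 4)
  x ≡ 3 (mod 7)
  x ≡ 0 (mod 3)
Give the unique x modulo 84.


Moduli 4, 7, 3 are pairwise coprime; by CRT there is a unique solution modulo M = 4 · 7 · 3 = 84.
Solve pairwise, accumulating the modulus:
  Start with x ≡ 3 (mod 4).
  Combine with x ≡ 3 (mod 7): since gcd(4, 7) = 1, we get a unique residue mod 28.
    Write x = 3 + 4·t and substitute into x ≡ 3 (mod 7): 4·t ≡ 3 − 3 = 0 (mod 7).
    The inverse of 4 mod 7 is 2 (since 4·2 = 8 = 1·7 + 1), so t ≡ 2·0 = 0 ≡ 0 (mod 7).
    Then x = 3 + 4·0 = 3, valid modulo lcm(4, 7) = 28: x ≡ 3 (mod 28).
  Combine with x ≡ 0 (mod 3): since gcd(28, 3) = 1, we get a unique residue mod 84.
    Write x = 3 + 28·t and substitute into x ≡ 0 (mod 3): 28·t ≡ 0 − 3 = -3 (mod 3).
    Reduce coefficients mod 3: 1·t ≡ 0 (mod 3).
    So t ≡ 0 (mod 3).
    Then x = 3 + 28·0 = 3, valid modulo lcm(28, 3) = 84: x ≡ 3 (mod 84).
Verify: 3 mod 4 = 3 ✓, 3 mod 7 = 3 ✓, 3 mod 3 = 0 ✓.

x ≡ 3 (mod 84).


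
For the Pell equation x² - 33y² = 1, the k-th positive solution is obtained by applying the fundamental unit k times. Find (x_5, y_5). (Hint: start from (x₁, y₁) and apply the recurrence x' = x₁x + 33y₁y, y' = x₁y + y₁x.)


Step 1: Find the fundamental solution (x₁, y₁) of x² - 33y² = 1.
  Expand √33 as a continued fraction. a₀ = ⌊√33⌋ = 5; iterate m_{k+1} = d_k·a_k − m_k, d_{k+1} = (33 − m_{k+1}²)/d_k, a_{k+1} = ⌊(a₀ + m_{k+1})/d_{k+1}⌋ (starting m₀ = 0, d₀ = 1), with convergents p_k = a_k·p_{k-1} + p_{k-2}, q_k = a_k·q_{k-1} + q_{k-2} (p₋₁ = 1, q₋₁ = 0):
  k = 0: a₀ = 5; p₀/q₀ = 5/1; p₀² − 33·q₀² = 25 − 33 = -8.
  k = 1: m = 5, d = 8, a = ⌊(5 + 5)/8⌋ = 1; p/q = (1·5 + 1)/(1·1 + 0) = 6/1; p² − 33·q² = 36 − 33 = 3.
  k = 2: m = 3, d = 3, a = ⌊(5 + 3)/3⌋ = 2; p/q = (2·6 + 5)/(2·1 + 1) = 17/3; p² − 33·q² = 289 − 297 = -8.
  k = 3: m = 3, d = 8, a = ⌊(5 + 3)/8⌋ = 1; p/q = (1·17 + 6)/(1·3 + 1) = 23/4; p² − 33·q² = 529 − 528 = 1.
  The first convergent with p² − 33·q² = 1 gives the fundamental solution (x₁, y₁) = (23, 4).
Step 2: Apply the recurrence (x_{n+1}, y_{n+1}) = (x₁x_n + 33y₁y_n, x₁y_n + y₁x_n) repeatedly.
  From (x_1, y_1) = (23, 4): x_2 = 23·23 + 33·4·4 = 1057; y_2 = 23·4 + 4·23 = 184.
  From (x_2, y_2) = (1057, 184): x_3 = 23·1057 + 33·4·184 = 48599; y_3 = 23·184 + 4·1057 = 8460.
  From (x_3, y_3) = (48599, 8460): x_4 = 23·48599 + 33·4·8460 = 2234497; y_4 = 23·8460 + 4·48599 = 388976.
  From (x_4, y_4) = (2234497, 388976): x_5 = 23·2234497 + 33·4·388976 = 102738263; y_5 = 23·388976 + 4·2234497 = 17884436.
Step 3: Verify x_5² - 33·y_5² = 10555150684257169 - 10555150684257168 = 1 (should be 1). ✓

(x_1, y_1) = (23, 4); (x_5, y_5) = (102738263, 17884436).


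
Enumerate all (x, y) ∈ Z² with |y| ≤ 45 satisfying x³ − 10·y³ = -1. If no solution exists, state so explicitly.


The equation is x³ - 10y³ = -1. For fixed y, x³ = 10·y³ − 1, so a solution requires the RHS to be a perfect cube.
Strategy: iterate y from -45 to 45, compute RHS = 10·y³ − 1, and check whether it is a (positive or negative) perfect cube.
Check small values of y:
  y = 0: RHS = -1 = (-1)³ ⇒ x = -1 works.
  y = 1: RHS = 9 is not a perfect cube.
  y = -1: RHS = -11 is not a perfect cube.
  y = 2: RHS = 79 is not a perfect cube.
  y = -2: RHS = -81 is not a perfect cube.
  y = 3: RHS = 269 is not a perfect cube.
  y = -3: RHS = -271 is not a perfect cube.
Continuing the search up to |y| = 45 finds no further solutions beyond those listed.
Collected solutions: (-1, 0).

Solutions (with |y| ≤ 45): (-1, 0).


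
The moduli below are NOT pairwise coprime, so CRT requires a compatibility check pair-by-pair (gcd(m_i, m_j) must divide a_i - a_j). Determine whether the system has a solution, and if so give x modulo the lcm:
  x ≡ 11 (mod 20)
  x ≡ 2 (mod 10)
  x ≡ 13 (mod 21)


Moduli 20, 10, 21 are not pairwise coprime, so CRT works modulo lcm(m_i) when all pairwise compatibility conditions hold.
Pairwise compatibility: gcd(m_i, m_j) must divide a_i - a_j for every pair.
Merge one congruence at a time:
  Start: x ≡ 11 (mod 20).
  Combine with x ≡ 2 (mod 10): gcd(20, 10) = 10, and 2 - 11 = -9 is NOT divisible by 10.
    ⇒ system is inconsistent (no integer solution).

No solution (the system is inconsistent).


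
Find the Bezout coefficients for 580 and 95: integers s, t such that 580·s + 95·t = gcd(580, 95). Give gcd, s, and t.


Euclidean algorithm on (580, 95) — divide until remainder is 0:
  580 = 6 · 95 + 10
  95 = 9 · 10 + 5
  10 = 2 · 5 + 0
gcd(580, 95) = 5.
Track Bezout coefficients alongside the remainders: start with r₀ = 580 = a·1 + b·0 (s = 1, t = 0) and r₁ = 95 = a·0 + b·1 (s = 0, t = 1); each new remainder r_{k+1} = r_{k-1} − q_k·r_k inherits s_{k+1} = s_{k-1} − q_k·s_k, t_{k+1} = t_{k-1} − q_k·t_k, so r_k = a·s_k + b·t_k at every step:
  q = 6: r = 10, s = 1 − 6·0 = 1, t = 0 − 6·1 = -6  (check: 580·1 + 95·(-6) = 10)
  q = 9: r = 5, s = 0 − 9·1 = -9, t = 1 − 9·(-6) = 55  (check: 580·(-9) + 95·55 = 5)
The row with r = 5 (the gcd) gives the Bezout coefficients s = -9, t = 55.
Result: 580 · (-9) + 95 · (55) = 5.

gcd(580, 95) = 5; s = -9, t = 55 (check: 580·(-9) + 95·55 = 5).


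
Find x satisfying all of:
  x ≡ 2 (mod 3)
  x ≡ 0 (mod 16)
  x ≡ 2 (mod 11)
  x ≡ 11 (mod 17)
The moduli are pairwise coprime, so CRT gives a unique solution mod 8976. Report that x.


Product of moduli M = 3 · 16 · 11 · 17 = 8976.
Merge one congruence at a time:
  Start: x ≡ 2 (mod 3).
  Combine with x ≡ 0 (mod 16); new modulus lcm = 48.
    Write x = 2 + 3·t and substitute into x ≡ 0 (mod 16): 3·t ≡ 0 − 2 = -2 (mod 16).
    Reduce coefficients mod 16: 3·t ≡ 14 (mod 16).
    The inverse of 3 mod 16 is 11 (since 3·11 = 33 = 2·16 + 1), so t ≡ 11·14 = 154 ≡ 10 (mod 16).
    Then x = 2 + 3·10 = 32, valid modulo lcm(3, 16) = 48: x ≡ 32 (mod 48).
  Combine with x ≡ 2 (mod 11); new modulus lcm = 528.
    Write x = 32 + 48·t and substitute into x ≡ 2 (mod 11): 48·t ≡ 2 − 32 = -30 (mod 11).
    Reduce coefficients mod 11: 4·t ≡ 3 (mod 11).
    The inverse of 4 mod 11 is 3 (since 4·3 = 12 = 1·11 + 1), so t ≡ 3·3 = 9 ≡ 9 (mod 11).
    Then x = 32 + 48·9 = 464, valid modulo lcm(48, 11) = 528: x ≡ 464 (mod 528).
  Combine with x ≡ 11 (mod 17); new modulus lcm = 8976.
    Write x = 464 + 528·t and substitute into x ≡ 11 (mod 17): 528·t ≡ 11 − 464 = -453 (mod 17).
    Reduce coefficients mod 17: 1·t ≡ 6 (mod 17).
    So t ≡ 6 (mod 17).
    Then x = 464 + 528·6 = 3632, valid modulo lcm(528, 17) = 8976: x ≡ 3632 (mod 8976).
Verify against each original: 3632 mod 3 = 2, 3632 mod 16 = 0, 3632 mod 11 = 2, 3632 mod 17 = 11.

x ≡ 3632 (mod 8976).


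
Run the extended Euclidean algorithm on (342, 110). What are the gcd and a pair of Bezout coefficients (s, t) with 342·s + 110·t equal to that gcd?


Euclidean algorithm on (342, 110) — divide until remainder is 0:
  342 = 3 · 110 + 12
  110 = 9 · 12 + 2
  12 = 6 · 2 + 0
gcd(342, 110) = 2.
Track Bezout coefficients alongside the remainders: start with r₀ = 342 = a·1 + b·0 (s = 1, t = 0) and r₁ = 110 = a·0 + b·1 (s = 0, t = 1); each new remainder r_{k+1} = r_{k-1} − q_k·r_k inherits s_{k+1} = s_{k-1} − q_k·s_k, t_{k+1} = t_{k-1} − q_k·t_k, so r_k = a·s_k + b·t_k at every step:
  q = 3: r = 12, s = 1 − 3·0 = 1, t = 0 − 3·1 = -3  (check: 342·1 + 110·(-3) = 12)
  q = 9: r = 2, s = 0 − 9·1 = -9, t = 1 − 9·(-3) = 28  (check: 342·(-9) + 110·28 = 2)
The row with r = 2 (the gcd) gives the Bezout coefficients s = -9, t = 28.
Result: 342 · (-9) + 110 · (28) = 2.

gcd(342, 110) = 2; s = -9, t = 28 (check: 342·(-9) + 110·28 = 2).


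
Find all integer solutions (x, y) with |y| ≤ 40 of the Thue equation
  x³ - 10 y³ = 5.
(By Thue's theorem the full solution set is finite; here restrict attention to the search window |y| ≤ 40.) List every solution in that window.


The equation is x³ - 10y³ = 5. For fixed y, x³ = 10·y³ + 5, so a solution requires the RHS to be a perfect cube.
Strategy: iterate y from -40 to 40, compute RHS = 10·y³ + 5, and check whether it is a (positive or negative) perfect cube.
Check small values of y:
  y = 0: RHS = 5 is not a perfect cube.
  y = 1: RHS = 15 is not a perfect cube.
  y = -1: RHS = -5 is not a perfect cube.
  y = 2: RHS = 85 is not a perfect cube.
  y = -2: RHS = -75 is not a perfect cube.
  y = 3: RHS = 275 is not a perfect cube.
  y = -3: RHS = -265 is not a perfect cube.
Continuing the search up to |y| = 40 finds no solutions either.
No (x, y) in the scanned range satisfies the equation.

No integer solutions with |y| ≤ 40.


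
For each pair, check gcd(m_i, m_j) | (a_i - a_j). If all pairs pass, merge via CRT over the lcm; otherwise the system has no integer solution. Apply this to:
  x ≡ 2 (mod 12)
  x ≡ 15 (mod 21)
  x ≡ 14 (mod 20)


Moduli 12, 21, 20 are not pairwise coprime, so CRT works modulo lcm(m_i) when all pairwise compatibility conditions hold.
Pairwise compatibility: gcd(m_i, m_j) must divide a_i - a_j for every pair.
Merge one congruence at a time:
  Start: x ≡ 2 (mod 12).
  Combine with x ≡ 15 (mod 21): gcd(12, 21) = 3, and 15 - 2 = 13 is NOT divisible by 3.
    ⇒ system is inconsistent (no integer solution).

No solution (the system is inconsistent).


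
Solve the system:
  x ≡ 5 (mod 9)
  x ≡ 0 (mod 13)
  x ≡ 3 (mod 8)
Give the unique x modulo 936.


Moduli 9, 13, 8 are pairwise coprime; by CRT there is a unique solution modulo M = 9 · 13 · 8 = 936.
Solve pairwise, accumulating the modulus:
  Start with x ≡ 5 (mod 9).
  Combine with x ≡ 0 (mod 13): since gcd(9, 13) = 1, we get a unique residue mod 117.
    Write x = 5 + 9·t and substitute into x ≡ 0 (mod 13): 9·t ≡ 0 − 5 = -5 (mod 13).
    Reduce coefficients mod 13: 9·t ≡ 8 (mod 13).
    The inverse of 9 mod 13 is 3 (since 9·3 = 27 = 2·13 + 1), so t ≡ 3·8 = 24 ≡ 11 (mod 13).
    Then x = 5 + 9·11 = 104, valid modulo lcm(9, 13) = 117: x ≡ 104 (mod 117).
  Combine with x ≡ 3 (mod 8): since gcd(117, 8) = 1, we get a unique residue mod 936.
    Write x = 104 + 117·t and substitute into x ≡ 3 (mod 8): 117·t ≡ 3 − 104 = -101 (mod 8).
    Reduce coefficients mod 8: 5·t ≡ 3 (mod 8).
    The inverse of 5 mod 8 is 5 (since 5·5 = 25 = 3·8 + 1), so t ≡ 5·3 = 15 ≡ 7 (mod 8).
    Then x = 104 + 117·7 = 923, valid modulo lcm(117, 8) = 936: x ≡ 923 (mod 936).
Verify: 923 mod 9 = 5 ✓, 923 mod 13 = 0 ✓, 923 mod 8 = 3 ✓.

x ≡ 923 (mod 936).


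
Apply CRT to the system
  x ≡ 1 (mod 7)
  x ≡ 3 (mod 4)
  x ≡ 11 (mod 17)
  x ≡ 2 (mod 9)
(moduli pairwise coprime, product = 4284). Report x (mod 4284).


Product of moduli M = 7 · 4 · 17 · 9 = 4284.
Merge one congruence at a time:
  Start: x ≡ 1 (mod 7).
  Combine with x ≡ 3 (mod 4); new modulus lcm = 28.
    Write x = 1 + 7·t and substitute into x ≡ 3 (mod 4): 7·t ≡ 3 − 1 = 2 (mod 4).
    Reduce coefficients mod 4: 3·t ≡ 2 (mod 4).
    The inverse of 3 mod 4 is 3 (since 3·3 = 9 = 2·4 + 1), so t ≡ 3·2 = 6 ≡ 2 (mod 4).
    Then x = 1 + 7·2 = 15, valid modulo lcm(7, 4) = 28: x ≡ 15 (mod 28).
  Combine with x ≡ 11 (mod 17); new modulus lcm = 476.
    Write x = 15 + 28·t and substitute into x ≡ 11 (mod 17): 28·t ≡ 11 − 15 = -4 (mod 17).
    Reduce coefficients mod 17: 11·t ≡ 13 (mod 17).
    The inverse of 11 mod 17 is 14 (since 11·14 = 154 = 9·17 + 1), so t ≡ 14·13 = 182 ≡ 12 (mod 17).
    Then x = 15 + 28·12 = 351, valid modulo lcm(28, 17) = 476: x ≡ 351 (mod 476).
  Combine with x ≡ 2 (mod 9); new modulus lcm = 4284.
    Write x = 351 + 476·t and substitute into x ≡ 2 (mod 9): 476·t ≡ 2 − 351 = -349 (mod 9).
    Reduce coefficients mod 9: 8·t ≡ 2 (mod 9).
    The inverse of 8 mod 9 is 8 (since 8·8 = 64 = 7·9 + 1), so t ≡ 8·2 = 16 ≡ 7 (mod 9).
    Then x = 351 + 476·7 = 3683, valid modulo lcm(476, 9) = 4284: x ≡ 3683 (mod 4284).
Verify against each original: 3683 mod 7 = 1, 3683 mod 4 = 3, 3683 mod 17 = 11, 3683 mod 9 = 2.

x ≡ 3683 (mod 4284).
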